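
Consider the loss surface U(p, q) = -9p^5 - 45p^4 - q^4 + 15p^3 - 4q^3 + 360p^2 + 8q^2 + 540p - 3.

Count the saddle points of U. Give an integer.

6

U separates as a function of p plus a function of q, so ∇U=0 decouples.
∂U/∂p = -45(p - 2)(p + 1)(p + 2)(p + 3) = 0 at p ∈ {-3, -2, -1, 2}; ∂U/∂q = -4q(q - 1)(q + 4) = 0 at q ∈ {-4, 0, 1}.
The Hessian is diagonal: diag(U_pp, U_qq). Second derivatives: U_pp(-3)=450, U_pp(-2)=-180, U_pp(-1)=270, U_pp(2)=-2700; U_qq(-4)=-80, U_qq(0)=16, U_qq(1)=-20.
Saddle points occur where the two diagonal entries have opposite signs: (-3, -4), (-3, 1), (-2, 0), (-1, -4), (-1, 1), (2, 0). Count: 6.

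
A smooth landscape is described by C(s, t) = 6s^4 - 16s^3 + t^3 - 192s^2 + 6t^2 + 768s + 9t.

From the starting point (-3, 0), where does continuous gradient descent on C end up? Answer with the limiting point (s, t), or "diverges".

C is separable, so gradient descent decouples: s follows -∂C/∂s, t follows -∂C/∂t.
∂C/∂s = 24(s - 4)(s - 2)(s + 4); at s=-3 this is 840, so s decreases.
∂C/∂t = 3(t + 1)(t + 3); at t=0 this is 9, so t decreases.
s converges to its nearest critical value -4 (a local min of the s-part); t converges to -1. The iterate converges to (-4, -1).

(-4, -1)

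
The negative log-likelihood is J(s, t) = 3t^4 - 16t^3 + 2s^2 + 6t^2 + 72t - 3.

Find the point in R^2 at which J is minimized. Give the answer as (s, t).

(0, -1)

J(s,t) separates as P(s) + Q(t) − 3, so its minimum is min P + min Q − 3.
P'(s) = 4s vanishes at s ∈ {0}; Q'(t) = 12(t - 3)(t - 2)(t + 1) vanishes at t ∈ {-1, 2, 3}.
Local minima of P (where P''>0): P(0)=0. Local minima of Q: Q(-1)=-47, Q(3)=81.
So the global minimum of J is P(0) + Q(-1) − 3 = 0 − 47 − 3 = -50, attained at (0, -1).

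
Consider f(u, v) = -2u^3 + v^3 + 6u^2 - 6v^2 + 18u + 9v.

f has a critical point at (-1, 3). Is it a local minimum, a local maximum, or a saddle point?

The mixed partial ∂²f/∂u∂v is 0, so the Hessian at any point is diag(f_uu, f_vv) = diag(12(-u + 1), 6(v - 2)).
At (-1, 3): H = diag(24, 6).
Both eigenvalues are positive, so H is positive definite: a local minimum.

local minimum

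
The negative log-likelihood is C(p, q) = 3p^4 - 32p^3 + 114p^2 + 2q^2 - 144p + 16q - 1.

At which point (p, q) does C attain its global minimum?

C(p,q) separates as A(p) + B(q) − 1, so its minimum is min A + min B − 1.
A'(p) = 12(p - 4)(p - 3)(p - 1) vanishes at p ∈ {1, 3, 4}; B'(q) = 4q + 16 vanishes at q ∈ {-4}.
Local minima of A (where A''>0): A(1)=-59, A(4)=-32. Local minima of B: B(-4)=-32.
So the global minimum of C is A(1) + B(-4) − 1 = -59 − 32 − 1 = -92, attained at (1, -4).

(1, -4)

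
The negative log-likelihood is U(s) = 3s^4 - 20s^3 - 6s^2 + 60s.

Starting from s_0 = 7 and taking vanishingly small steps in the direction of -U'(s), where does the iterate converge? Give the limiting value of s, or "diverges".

5

U'(s) = 12(s - 5)(s - 1)(s + 1), so U'(7) = 1152.
Gradient descent moves in the -U' direction, i.e. s is decreasing.
The nearest critical point in that direction is s = 5, where U'' = 288 > 0 (a local minimum). The iterate converges there.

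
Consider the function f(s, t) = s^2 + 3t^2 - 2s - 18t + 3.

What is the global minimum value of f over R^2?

-25

f(s,t) separates as P(s) + Q(t) + 3, so its minimum is min P + min Q + 3.
P'(s) = 2s - 2 vanishes at s ∈ {1}; Q'(t) = 6(t - 3) vanishes at t ∈ {3}.
Local minima of P (where P''>0): P(1)=-1. Local minima of Q: Q(3)=-27.
So the global minimum of f is P(1) + Q(3) + 3 = -1 − 27 + 3 = -25, attained at (1, 3).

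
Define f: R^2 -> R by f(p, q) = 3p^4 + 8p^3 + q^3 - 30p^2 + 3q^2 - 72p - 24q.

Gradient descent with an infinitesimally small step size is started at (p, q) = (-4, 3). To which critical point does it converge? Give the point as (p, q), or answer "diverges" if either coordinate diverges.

f is separable, so gradient descent decouples: p follows -∂f/∂p, q follows -∂f/∂q.
∂f/∂p = 12(p - 2)(p + 1)(p + 3); at p=-4 this is -216, so p increases.
∂f/∂q = 3(q - 2)(q + 4); at q=3 this is 21, so q decreases.
p converges to its nearest critical value -3 (a local min of the p-part); q converges to 2. The iterate converges to (-3, 2).

(-3, 2)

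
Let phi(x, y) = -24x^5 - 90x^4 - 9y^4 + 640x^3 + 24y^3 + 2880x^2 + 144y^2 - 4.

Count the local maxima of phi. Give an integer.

4

phi separates as a function of x plus a function of y, so ∇phi=0 decouples.
∂phi/∂x = -120x(x - 4)(x + 3)(x + 4) = 0 at x ∈ {-4, -3, 0, 4}; ∂phi/∂y = -36y(y - 4)(y + 2) = 0 at y ∈ {-2, 0, 4}.
The Hessian is diagonal: diag(phi_xx, phi_yy). Second derivatives: phi_xx(-4)=3840, phi_xx(-3)=-2520, phi_xx(0)=5760, phi_xx(4)=-26880; phi_yy(-2)=-432, phi_yy(0)=288, phi_yy(4)=-864.
Local maxima occur where both diagonal entries negative: (-3, -2), (-3, 4), (4, -2), (4, 4). Count: 4.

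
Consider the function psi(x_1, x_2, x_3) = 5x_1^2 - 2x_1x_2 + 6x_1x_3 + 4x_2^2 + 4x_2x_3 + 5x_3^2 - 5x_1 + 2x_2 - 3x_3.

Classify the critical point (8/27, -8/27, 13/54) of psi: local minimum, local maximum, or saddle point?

The Hessian is constant: H = [[10, -2, 6], [-2, 8, 4], [6, 4, 10]].
Leading principal minors: Δ₁ = 10, Δ₂ = 76, Δ₃ = 216.
All leading minors are positive, so H is positive definite: a local minimum.

local minimum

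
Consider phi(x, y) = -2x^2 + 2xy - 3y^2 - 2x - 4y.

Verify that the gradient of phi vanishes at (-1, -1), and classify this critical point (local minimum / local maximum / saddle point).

∇phi = (-4x + 2y - 2, 2x - 6y - 4); substituting (-1, -1) gives ∇phi = (0, 0), so (-1, -1) is indeed a critical point.
The Hessian of phi is constant: H = [[-4, 2], [2, -6]].
det(H) = (-4)·(-6) − 2² = 20.
det(H) > 0 and tr(H) = -10 < 0, so H is negative definite and the point is a local maximum.

local maximum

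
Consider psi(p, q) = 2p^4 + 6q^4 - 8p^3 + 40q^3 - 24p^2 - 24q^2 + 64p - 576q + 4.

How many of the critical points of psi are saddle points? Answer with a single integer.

psi separates as a function of p plus a function of q, so ∇psi=0 decouples.
∂psi/∂p = 8(p - 4)(p - 1)(p + 2) = 0 at p ∈ {-2, 1, 4}; ∂psi/∂q = 24(q - 2)(q + 3)(q + 4) = 0 at q ∈ {-4, -3, 2}.
The Hessian is diagonal: diag(psi_pp, psi_qq). Second derivatives: psi_pp(-2)=144, psi_pp(1)=-72, psi_pp(4)=144; psi_qq(-4)=144, psi_qq(-3)=-120, psi_qq(2)=720.
Saddle points occur where the two diagonal entries have opposite signs: (-2, -3), (1, -4), (1, 2), (4, -3). Count: 4.

4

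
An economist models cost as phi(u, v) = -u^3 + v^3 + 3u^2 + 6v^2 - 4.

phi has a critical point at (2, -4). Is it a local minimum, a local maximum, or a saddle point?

local maximum

The mixed partial ∂²phi/∂u∂v is 0, so the Hessian at any point is diag(phi_uu, phi_vv) = diag(6(-u + 1), 6(v + 2)).
At (2, -4): H = diag(-6, -12).
Both eigenvalues are negative, so H is negative definite: a local maximum.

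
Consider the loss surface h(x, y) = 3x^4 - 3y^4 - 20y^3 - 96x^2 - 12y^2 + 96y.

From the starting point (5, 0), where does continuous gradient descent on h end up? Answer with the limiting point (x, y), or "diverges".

h is separable, so gradient descent decouples: x follows -∂h/∂x, y follows -∂h/∂y.
∂h/∂x = 12x(x - 4)(x + 4); at x=5 this is 540, so x decreases.
∂h/∂y = -12(y - 1)(y + 2)(y + 4); at y=0 this is 96, so y decreases.
x converges to its nearest critical value 4 (a local min of the x-part); y converges to -2. The iterate converges to (4, -2).

(4, -2)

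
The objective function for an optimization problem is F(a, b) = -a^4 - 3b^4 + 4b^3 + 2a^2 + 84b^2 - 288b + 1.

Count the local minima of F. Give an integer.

1

F separates as a function of a plus a function of b, so ∇F=0 decouples.
∂F/∂a = -4a(a - 1)(a + 1) = 0 at a ∈ {-1, 0, 1}; ∂F/∂b = -12(b - 3)(b - 2)(b + 4) = 0 at b ∈ {-4, 2, 3}.
The Hessian is diagonal: diag(F_aa, F_bb). Second derivatives: F_aa(-1)=-8, F_aa(0)=4, F_aa(1)=-8; F_bb(-4)=-504, F_bb(2)=72, F_bb(3)=-84.
Local minima occur where both diagonal entries positive: (0, 2). Count: 1.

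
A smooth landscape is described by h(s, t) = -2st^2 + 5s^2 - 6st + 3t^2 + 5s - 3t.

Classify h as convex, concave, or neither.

neither

The term -2st^2 is cubic, so the Hessian is not constant.
∂²h/∂t² = -4s + 6, which takes both signs as s varies (negative for sufficiently large s). A diagonal entry of the Hessian changing sign means the Hessian is neither positive- nor negative-semidefinite on all of R^2.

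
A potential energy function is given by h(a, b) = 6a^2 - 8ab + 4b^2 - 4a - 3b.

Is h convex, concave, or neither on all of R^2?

convex

h is quadratic, so its Hessian is the constant matrix H = [[12, -8], [-8, 8]].
det(H) = 32, tr(H) = 20.
det(H) > 0 and tr(H) > 0, so H is positive definite everywhere: convex.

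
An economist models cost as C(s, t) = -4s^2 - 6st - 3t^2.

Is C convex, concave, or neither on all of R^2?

C is quadratic, so its Hessian is the constant matrix H = [[-8, -6], [-6, -6]].
det(H) = 12, tr(H) = -14.
det(H) > 0 and tr(H) < 0, so H is negative definite everywhere: concave.

concave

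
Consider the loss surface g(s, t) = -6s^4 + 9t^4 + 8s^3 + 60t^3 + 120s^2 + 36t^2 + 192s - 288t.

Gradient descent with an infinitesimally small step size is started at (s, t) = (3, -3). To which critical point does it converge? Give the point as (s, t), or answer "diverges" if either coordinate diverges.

g is separable, so gradient descent decouples: s follows -∂g/∂s, t follows -∂g/∂t.
∂g/∂s = -24(s - 4)(s + 1)(s + 2); at s=3 this is 480, so s decreases.
∂g/∂t = 36(t - 1)(t + 2)(t + 4); at t=-3 this is 144, so t decreases.
s converges to its nearest critical value -1 (a local min of the s-part); t converges to -4. The iterate converges to (-1, -4).

(-1, -4)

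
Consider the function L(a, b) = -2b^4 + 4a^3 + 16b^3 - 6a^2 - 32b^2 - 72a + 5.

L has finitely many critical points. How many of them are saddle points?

L separates as a function of a plus a function of b, so ∇L=0 decouples.
∂L/∂a = 12(a - 3)(a + 2) = 0 at a ∈ {-2, 3}; ∂L/∂b = -8b(b - 4)(b - 2) = 0 at b ∈ {0, 2, 4}.
The Hessian is diagonal: diag(L_aa, L_bb). Second derivatives: L_aa(-2)=-60, L_aa(3)=60; L_bb(0)=-64, L_bb(2)=32, L_bb(4)=-64.
Saddle points occur where the two diagonal entries have opposite signs: (-2, 2), (3, 0), (3, 4). Count: 3.

3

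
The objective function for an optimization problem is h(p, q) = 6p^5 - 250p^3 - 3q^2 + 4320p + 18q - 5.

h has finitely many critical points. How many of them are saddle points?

2

h separates as a function of p plus a function of q, so ∇h=0 decouples.
∂h/∂p = 30(p - 4)(p - 3)(p + 3)(p + 4) = 0 at p ∈ {-4, -3, 3, 4}; ∂h/∂q = -6(q - 3) = 0 at q ∈ {3}.
The Hessian is diagonal: diag(h_pp, h_qq). Second derivatives: h_pp(-4)=-1680, h_pp(-3)=1260, h_pp(3)=-1260, h_pp(4)=1680; h_qq(3)=-6.
Saddle points occur where the two diagonal entries have opposite signs: (-3, 3), (4, 3). Count: 2.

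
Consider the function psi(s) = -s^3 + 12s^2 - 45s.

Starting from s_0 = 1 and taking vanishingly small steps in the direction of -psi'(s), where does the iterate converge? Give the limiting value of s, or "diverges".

3

psi'(s) = -3(s - 5)(s - 3), so psi'(1) = -24.
Gradient descent moves in the -psi' direction, i.e. s is increasing.
The nearest critical point in that direction is s = 3, where psi'' = 6 > 0 (a local minimum). The iterate converges there.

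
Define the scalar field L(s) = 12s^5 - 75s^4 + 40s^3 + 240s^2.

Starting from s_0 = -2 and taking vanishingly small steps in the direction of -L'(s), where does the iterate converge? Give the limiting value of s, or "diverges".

diverges

L'(s) = 60s(s - 4)(s - 2)(s + 1), so L'(-2) = 2880.
Gradient descent moves in the -L' direction, i.e. s is decreasing.
There is no critical point below s=-2, and L' keeps the same sign, so the iterate runs off to −∞.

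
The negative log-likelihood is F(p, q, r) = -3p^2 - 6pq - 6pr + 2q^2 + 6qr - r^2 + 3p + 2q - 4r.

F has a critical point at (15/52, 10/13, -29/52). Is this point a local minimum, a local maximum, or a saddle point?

The Hessian is constant: H = [[-6, -6, -6], [-6, 4, 6], [-6, 6, -2]].
Leading principal minors: Δ₁ = -6, Δ₂ = -60, Δ₃ = 624.
The minors fit neither the all-positive nor the alternating-sign pattern, so H is indefinite: a saddle point.

saddle point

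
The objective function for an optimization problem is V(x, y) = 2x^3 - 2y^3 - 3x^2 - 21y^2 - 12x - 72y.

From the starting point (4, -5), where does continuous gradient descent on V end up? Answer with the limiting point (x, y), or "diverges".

V is separable, so gradient descent decouples: x follows -∂V/∂x, y follows -∂V/∂y.
∂V/∂x = 6(x - 2)(x + 1); at x=4 this is 60, so x decreases.
∂V/∂y = -6(y + 3)(y + 4); at y=-5 this is -12, so y increases.
x converges to its nearest critical value 2 (a local min of the x-part); y converges to -4. The iterate converges to (2, -4).

(2, -4)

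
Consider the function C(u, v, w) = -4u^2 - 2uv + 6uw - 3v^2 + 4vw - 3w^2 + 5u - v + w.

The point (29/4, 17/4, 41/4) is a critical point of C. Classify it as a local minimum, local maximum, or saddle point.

local maximum

The Hessian is constant: H = [[-8, -2, 6], [-2, -6, 4], [6, 4, -6]].
Leading principal minors: Δ₁ = -8, Δ₂ = 44, Δ₃ = -16.
The minors alternate sign starting negative (−, +, −), so H is negative definite: a local maximum.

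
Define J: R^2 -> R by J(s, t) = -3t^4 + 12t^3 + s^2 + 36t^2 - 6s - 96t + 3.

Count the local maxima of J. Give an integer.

0

J separates as a function of s plus a function of t, so ∇J=0 decouples.
∂J/∂s = 2(s - 3) = 0 at s ∈ {3}; ∂J/∂t = -12(t - 4)(t - 1)(t + 2) = 0 at t ∈ {-2, 1, 4}.
The Hessian is diagonal: diag(J_ss, J_tt). Second derivatives: J_ss(3)=2; J_tt(-2)=-216, J_tt(1)=108, J_tt(4)=-216.
Local maxima occur where both diagonal entries negative: none. Count: 0.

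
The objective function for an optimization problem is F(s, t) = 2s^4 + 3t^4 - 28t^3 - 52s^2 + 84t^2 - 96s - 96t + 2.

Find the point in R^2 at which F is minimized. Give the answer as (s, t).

F(s,t) separates as P(s) + Q(t) + 2, so its minimum is min P + min Q + 2.
P'(s) = 8(s - 4)(s + 1)(s + 3) vanishes at s ∈ {-3, -1, 4}; Q'(t) = 12(t - 4)(t - 2)(t - 1) vanishes at t ∈ {1, 2, 4}.
Local minima of P (where P''>0): P(-3)=-18, P(4)=-704. Local minima of Q: Q(1)=-37, Q(4)=-64.
So the global minimum of F is P(4) + Q(4) + 2 = -704 − 64 + 2 = -766, attained at (4, 4).

(4, 4)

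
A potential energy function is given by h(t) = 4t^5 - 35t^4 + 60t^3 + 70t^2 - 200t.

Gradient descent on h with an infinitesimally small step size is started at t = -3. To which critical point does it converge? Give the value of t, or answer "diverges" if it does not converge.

diverges

h'(t) = 20(t - 5)(t - 2)(t - 1)(t + 1), so h'(-3) = 6400.
Gradient descent moves in the -h' direction, i.e. t is decreasing.
There is no critical point below t=-3, and h' keeps the same sign, so the iterate runs off to −∞.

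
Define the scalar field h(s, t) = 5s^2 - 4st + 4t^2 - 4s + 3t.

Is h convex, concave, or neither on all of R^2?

h is quadratic, so its Hessian is the constant matrix H = [[10, -4], [-4, 8]].
det(H) = 64, tr(H) = 18.
det(H) > 0 and tr(H) > 0, so H is positive definite everywhere: convex.

convex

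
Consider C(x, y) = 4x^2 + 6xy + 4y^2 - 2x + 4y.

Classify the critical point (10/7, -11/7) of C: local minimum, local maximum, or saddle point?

The Hessian of C is constant: H = [[8, 6], [6, 8]].
det(H) = 8·8 − 6² = 28.
det(H) > 0 and tr(H) = 16 > 0, so H is positive definite and the point is a local minimum.

local minimum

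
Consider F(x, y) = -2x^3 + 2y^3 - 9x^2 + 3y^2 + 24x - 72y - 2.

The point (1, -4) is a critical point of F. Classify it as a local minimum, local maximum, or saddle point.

The mixed partial ∂²F/∂x∂y is 0, so the Hessian at any point is diag(F_xx, F_yy) = diag(-6(2x + 3), 6(2y + 1)).
At (1, -4): H = diag(-30, -42).
Both eigenvalues are negative, so H is negative definite: a local maximum.

local maximum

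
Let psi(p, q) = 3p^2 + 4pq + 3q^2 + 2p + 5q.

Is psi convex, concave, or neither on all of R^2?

psi is quadratic, so its Hessian is the constant matrix H = [[6, 4], [4, 6]].
det(H) = 20, tr(H) = 12.
det(H) > 0 and tr(H) > 0, so H is positive definite everywhere: convex.

convex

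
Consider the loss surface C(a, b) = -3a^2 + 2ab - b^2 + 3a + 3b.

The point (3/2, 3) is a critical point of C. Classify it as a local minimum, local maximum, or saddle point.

The Hessian of C is constant: H = [[-6, 2], [2, -2]].
det(H) = (-6)·(-2) − 2² = 8.
det(H) > 0 and tr(H) = -8 < 0, so H is negative definite and the point is a local maximum.

local maximum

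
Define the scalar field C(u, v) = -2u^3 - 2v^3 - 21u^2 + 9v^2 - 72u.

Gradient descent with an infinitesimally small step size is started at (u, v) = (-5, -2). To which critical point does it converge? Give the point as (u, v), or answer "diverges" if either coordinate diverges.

C is separable, so gradient descent decouples: u follows -∂C/∂u, v follows -∂C/∂v.
∂C/∂u = -6(u + 3)(u + 4); at u=-5 this is -12, so u increases.
∂C/∂v = -6v(v - 3); at v=-2 this is -60, so v increases.
u converges to its nearest critical value -4 (a local min of the u-part); v converges to 0. The iterate converges to (-4, 0).

(-4, 0)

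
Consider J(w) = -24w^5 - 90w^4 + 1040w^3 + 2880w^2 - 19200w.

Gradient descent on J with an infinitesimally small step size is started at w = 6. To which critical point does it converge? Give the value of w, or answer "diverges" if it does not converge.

diverges

J'(w) = -120(w - 4)(w - 2)(w + 4)(w + 5), so J'(6) = -105600.
Gradient descent moves in the -J' direction, i.e. w is increasing.
There is no critical point above w=6, and J' keeps the same sign, so the iterate runs off to +∞.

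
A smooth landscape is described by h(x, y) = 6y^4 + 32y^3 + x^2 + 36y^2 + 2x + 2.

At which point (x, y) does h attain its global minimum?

h(x,y) separates as P(x) + Q(y) + 2, so its minimum is min P + min Q + 2.
P'(x) = 2x + 2 vanishes at x ∈ {-1}; Q'(y) = 24y(y + 1)(y + 3) vanishes at y ∈ {-3, -1, 0}.
Local minima of P (where P''>0): P(-1)=-1. Local minima of Q: Q(-3)=-54, Q(0)=0.
So the global minimum of h is P(-1) + Q(-3) + 2 = -1 − 54 + 2 = -53, attained at (-1, -3).

(-1, -3)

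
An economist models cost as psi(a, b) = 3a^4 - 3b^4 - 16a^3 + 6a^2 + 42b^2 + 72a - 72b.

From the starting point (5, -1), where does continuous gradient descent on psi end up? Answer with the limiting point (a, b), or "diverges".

psi is separable, so gradient descent decouples: a follows -∂psi/∂a, b follows -∂psi/∂b.
∂psi/∂a = 12(a - 3)(a - 2)(a + 1); at a=5 this is 432, so a decreases.
∂psi/∂b = -12(b - 2)(b - 1)(b + 3); at b=-1 this is -144, so b increases.
a converges to its nearest critical value 3 (a local min of the a-part); b converges to 1. The iterate converges to (3, 1).

(3, 1)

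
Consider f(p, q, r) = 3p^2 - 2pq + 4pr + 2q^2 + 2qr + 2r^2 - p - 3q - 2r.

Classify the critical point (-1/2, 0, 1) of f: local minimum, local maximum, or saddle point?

The Hessian is constant: H = [[6, -2, 4], [-2, 4, 2], [4, 2, 4]].
Leading principal minors: Δ₁ = 6, Δ₂ = 20, Δ₃ = -40.
The minors fit neither the all-positive nor the alternating-sign pattern, so H is indefinite: a saddle point.

saddle point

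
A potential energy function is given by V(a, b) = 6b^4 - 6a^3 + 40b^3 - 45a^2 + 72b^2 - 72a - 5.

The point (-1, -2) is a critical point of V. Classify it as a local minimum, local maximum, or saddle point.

The mixed partial ∂²V/∂a∂b is 0, so the Hessian at any point is diag(V_aa, V_bb) = diag(-18(2a + 5), 24(3b^2 + 10b + 6)).
At (-1, -2): H = diag(-54, -48).
Both eigenvalues are negative, so H is negative definite: a local maximum.

local maximum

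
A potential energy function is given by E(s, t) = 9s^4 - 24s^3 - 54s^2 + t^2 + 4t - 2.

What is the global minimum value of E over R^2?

E(s,t) separates as P(s) + Q(t) − 2, so its minimum is min P + min Q − 2.
P'(s) = 36s(s - 3)(s + 1) vanishes at s ∈ {-1, 0, 3}; Q'(t) = 2(t + 2) vanishes at t ∈ {-2}.
Local minima of P (where P''>0): P(-1)=-21, P(3)=-405. Local minima of Q: Q(-2)=-4.
So the global minimum of E is P(3) + Q(-2) − 2 = -405 − 4 − 2 = -411, attained at (3, -2).

-411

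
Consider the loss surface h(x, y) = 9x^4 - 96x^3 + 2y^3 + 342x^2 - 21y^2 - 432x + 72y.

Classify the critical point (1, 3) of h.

saddle point

The mixed partial ∂²h/∂x∂y is 0, so the Hessian at any point is diag(h_xx, h_yy) = diag(36(3x^2 - 16x + 19), 6(2y - 7)).
At (1, 3): H = diag(216, -6).
The eigenvalues have opposite signs, so H is indefinite: a saddle point.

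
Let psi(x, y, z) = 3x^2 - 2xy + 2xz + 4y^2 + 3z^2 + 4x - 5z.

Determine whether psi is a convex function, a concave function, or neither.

convex

psi is quadratic, so its Hessian is the constant matrix H = [[6, -2, 2], [-2, 8, 0], [2, 0, 6]].
Leading principal minors: 6, 44, 232.
All positive ⇒ H ≻ 0 ⇒ convex.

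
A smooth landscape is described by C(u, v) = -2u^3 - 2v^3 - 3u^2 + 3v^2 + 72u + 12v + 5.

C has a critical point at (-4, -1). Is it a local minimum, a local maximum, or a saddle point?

local minimum

The mixed partial ∂²C/∂u∂v is 0, so the Hessian at any point is diag(C_uu, C_vv) = diag(-6(2u + 1), 6(-2v + 1)).
At (-4, -1): H = diag(42, 18).
Both eigenvalues are positive, so H is positive definite: a local minimum.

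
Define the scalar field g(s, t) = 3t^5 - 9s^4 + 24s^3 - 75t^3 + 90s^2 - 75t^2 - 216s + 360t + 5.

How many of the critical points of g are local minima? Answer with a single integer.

2

g separates as a function of s plus a function of t, so ∇g=0 decouples.
∂g/∂s = -36(s - 3)(s - 1)(s + 2) = 0 at s ∈ {-2, 1, 3}; ∂g/∂t = 15(t - 4)(t - 1)(t + 2)(t + 3) = 0 at t ∈ {-3, -2, 1, 4}.
The Hessian is diagonal: diag(g_ss, g_tt). Second derivatives: g_ss(-2)=-540, g_ss(1)=216, g_ss(3)=-360; g_tt(-3)=-420, g_tt(-2)=270, g_tt(1)=-540, g_tt(4)=1890.
Local minima occur where both diagonal entries positive: (1, -2), (1, 4). Count: 2.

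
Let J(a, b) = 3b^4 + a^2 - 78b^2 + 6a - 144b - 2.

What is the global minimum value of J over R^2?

-1067

J(a,b) separates as P(a) + Q(b) − 2, so its minimum is min P + min Q − 2.
P'(a) = 2a + 6 vanishes at a ∈ {-3}; Q'(b) = 12(b - 4)(b + 1)(b + 3) vanishes at b ∈ {-3, -1, 4}.
Local minima of P (where P''>0): P(-3)=-9. Local minima of Q: Q(-3)=-27, Q(4)=-1056.
So the global minimum of J is P(-3) + Q(4) − 2 = -9 − 1056 − 2 = -1067, attained at (-3, 4).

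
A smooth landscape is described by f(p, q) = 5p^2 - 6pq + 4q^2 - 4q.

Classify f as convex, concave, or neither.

f is quadratic, so its Hessian is the constant matrix H = [[10, -6], [-6, 8]].
det(H) = 44, tr(H) = 18.
det(H) > 0 and tr(H) > 0, so H is positive definite everywhere: convex.

convex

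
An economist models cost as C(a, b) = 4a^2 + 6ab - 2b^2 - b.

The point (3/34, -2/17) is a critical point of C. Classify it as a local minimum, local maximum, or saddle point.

saddle point

The Hessian of C is constant: H = [[8, 6], [6, -4]].
det(H) = 8·(-4) − 6² = -68.
Since det(H) < 0, H is indefinite and the critical point is a saddle point.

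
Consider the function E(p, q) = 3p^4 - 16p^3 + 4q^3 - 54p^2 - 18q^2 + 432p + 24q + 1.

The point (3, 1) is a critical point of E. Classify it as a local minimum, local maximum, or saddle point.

The mixed partial ∂²E/∂p∂q is 0, so the Hessian at any point is diag(E_pp, E_qq) = diag(12(3p^2 - 8p - 9), 12(2q - 3)).
At (3, 1): H = diag(-72, -12).
Both eigenvalues are negative, so H is negative definite: a local maximum.

local maximum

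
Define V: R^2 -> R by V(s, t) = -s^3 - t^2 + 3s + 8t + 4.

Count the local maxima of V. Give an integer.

1

V separates as a function of s plus a function of t, so ∇V=0 decouples.
∂V/∂s = -3(s - 1)(s + 1) = 0 at s ∈ {-1, 1}; ∂V/∂t = -2(t - 4) = 0 at t ∈ {4}.
The Hessian is diagonal: diag(V_ss, V_tt). Second derivatives: V_ss(-1)=6, V_ss(1)=-6; V_tt(4)=-2.
Local maxima occur where both diagonal entries negative: (1, 4). Count: 1.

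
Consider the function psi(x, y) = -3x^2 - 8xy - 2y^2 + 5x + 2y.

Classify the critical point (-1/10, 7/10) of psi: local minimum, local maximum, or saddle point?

saddle point

The Hessian of psi is constant: H = [[-6, -8], [-8, -4]].
det(H) = (-6)·(-4) − (-8)² = -40.
Since det(H) < 0, H is indefinite and the critical point is a saddle point.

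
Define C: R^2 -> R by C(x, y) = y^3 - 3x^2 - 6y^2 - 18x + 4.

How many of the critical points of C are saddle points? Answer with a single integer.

1

C separates as a function of x plus a function of y, so ∇C=0 decouples.
∂C/∂x = -6(x + 3) = 0 at x ∈ {-3}; ∂C/∂y = 3y(y - 4) = 0 at y ∈ {0, 4}.
The Hessian is diagonal: diag(C_xx, C_yy). Second derivatives: C_xx(-3)=-6; C_yy(0)=-12, C_yy(4)=12.
Saddle points occur where the two diagonal entries have opposite signs: (-3, 4). Count: 1.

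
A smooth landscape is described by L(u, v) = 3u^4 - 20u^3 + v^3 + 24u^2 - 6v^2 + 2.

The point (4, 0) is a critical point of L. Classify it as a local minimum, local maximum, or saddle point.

The mixed partial ∂²L/∂u∂v is 0, so the Hessian at any point is diag(L_uu, L_vv) = diag(12(3u^2 - 10u + 4), 6(v - 2)).
At (4, 0): H = diag(144, -12).
The eigenvalues have opposite signs, so H is indefinite: a saddle point.

saddle point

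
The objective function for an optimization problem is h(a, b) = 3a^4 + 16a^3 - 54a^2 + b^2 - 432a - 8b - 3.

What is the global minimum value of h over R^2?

h(a,b) separates as P(a) + Q(b) − 3, so its minimum is min P + min Q − 3.
P'(a) = 12(a - 3)(a + 3)(a + 4) vanishes at a ∈ {-4, -3, 3}; Q'(b) = 2b - 8 vanishes at b ∈ {4}.
Local minima of P (where P''>0): P(-4)=608, P(3)=-1107. Local minima of Q: Q(4)=-16.
So the global minimum of h is P(3) + Q(4) − 3 = -1107 − 16 − 3 = -1126, attained at (3, 4).

-1126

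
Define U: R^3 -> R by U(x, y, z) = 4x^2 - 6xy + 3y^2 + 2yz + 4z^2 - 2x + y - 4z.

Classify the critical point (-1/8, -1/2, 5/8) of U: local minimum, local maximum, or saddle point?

local minimum

The Hessian is constant: H = [[8, -6, 0], [-6, 6, 2], [0, 2, 8]].
Leading principal minors: Δ₁ = 8, Δ₂ = 12, Δ₃ = 64.
All leading minors are positive, so H is positive definite: a local minimum.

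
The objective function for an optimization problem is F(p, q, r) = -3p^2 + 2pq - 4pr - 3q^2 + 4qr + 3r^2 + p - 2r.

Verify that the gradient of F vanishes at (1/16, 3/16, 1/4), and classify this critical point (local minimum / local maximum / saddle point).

saddle point

∇F = (-6p + 2q - 4r + 1, 2p - 6q + 4r, -4p + 4q + 6r - 2); substituting (1/16, 3/16, 1/4) gives ∇F = (0, 0, 0), so (1/16, 3/16, 1/4) is indeed a critical point.
The Hessian is constant: H = [[-6, 2, -4], [2, -6, 4], [-4, 4, 6]].
Leading principal minors: Δ₁ = -6, Δ₂ = 32, Δ₃ = 320.
The minors fit neither the all-positive nor the alternating-sign pattern, so H is indefinite: a saddle point.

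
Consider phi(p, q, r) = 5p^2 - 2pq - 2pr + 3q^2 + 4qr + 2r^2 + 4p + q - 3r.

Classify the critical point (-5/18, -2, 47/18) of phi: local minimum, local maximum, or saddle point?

The Hessian is constant: H = [[10, -2, -2], [-2, 6, 4], [-2, 4, 4]].
Leading principal minors: Δ₁ = 10, Δ₂ = 56, Δ₃ = 72.
All leading minors are positive, so H is positive definite: a local minimum.

local minimum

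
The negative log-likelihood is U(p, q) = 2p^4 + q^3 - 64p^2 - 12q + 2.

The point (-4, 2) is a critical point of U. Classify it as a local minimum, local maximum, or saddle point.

The mixed partial ∂²U/∂p∂q is 0, so the Hessian at any point is diag(U_pp, U_qq) = diag(8(3p^2 - 16), 6q).
At (-4, 2): H = diag(256, 12).
Both eigenvalues are positive, so H is positive definite: a local minimum.

local minimum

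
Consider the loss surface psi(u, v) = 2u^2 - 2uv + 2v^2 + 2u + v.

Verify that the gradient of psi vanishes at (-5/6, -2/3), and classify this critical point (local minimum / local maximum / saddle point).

∇psi = (4u - 2v + 2, -2u + 4v + 1); substituting (-5/6, -2/3) gives ∇psi = (0, 0), so (-5/6, -2/3) is indeed a critical point.
The Hessian of psi is constant: H = [[4, -2], [-2, 4]].
det(H) = 4·4 − (-2)² = 12.
det(H) > 0 and tr(H) = 8 > 0, so H is positive definite and the point is a local minimum.

local minimum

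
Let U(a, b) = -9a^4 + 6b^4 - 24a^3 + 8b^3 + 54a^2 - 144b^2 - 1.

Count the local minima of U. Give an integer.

U separates as a function of a plus a function of b, so ∇U=0 decouples.
∂U/∂a = -36a(a - 1)(a + 3) = 0 at a ∈ {-3, 0, 1}; ∂U/∂b = 24b(b - 3)(b + 4) = 0 at b ∈ {-4, 0, 3}.
The Hessian is diagonal: diag(U_aa, U_bb). Second derivatives: U_aa(-3)=-432, U_aa(0)=108, U_aa(1)=-144; U_bb(-4)=672, U_bb(0)=-288, U_bb(3)=504.
Local minima occur where both diagonal entries positive: (0, -4), (0, 3). Count: 2.

2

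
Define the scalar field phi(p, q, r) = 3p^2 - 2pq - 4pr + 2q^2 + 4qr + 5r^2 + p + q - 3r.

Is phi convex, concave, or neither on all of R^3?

convex

phi is quadratic, so its Hessian is the constant matrix H = [[6, -2, -4], [-2, 4, 4], [-4, 4, 10]].
Leading principal minors: 6, 20, 104.
All positive ⇒ H ≻ 0 ⇒ convex.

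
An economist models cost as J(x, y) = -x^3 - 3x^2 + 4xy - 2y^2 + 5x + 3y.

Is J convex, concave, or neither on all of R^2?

The term -x^3 is cubic, so the Hessian is not constant.
∂²J/∂x² = -6x - 6, which takes both signs as x varies (negative for sufficiently large x). A diagonal entry of the Hessian changing sign means the Hessian is neither positive- nor negative-semidefinite on all of R^2.

neither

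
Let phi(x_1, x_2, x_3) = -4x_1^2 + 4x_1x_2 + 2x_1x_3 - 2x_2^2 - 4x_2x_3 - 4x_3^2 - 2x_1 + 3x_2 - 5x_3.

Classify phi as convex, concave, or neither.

concave

phi is quadratic, so its Hessian is the constant matrix H = [[-8, 4, 2], [4, -4, -4], [2, -4, -8]].
Leading principal minors: -8, 16, -48.
Signs alternate −, +, − ⇒ H ≺ 0 ⇒ concave.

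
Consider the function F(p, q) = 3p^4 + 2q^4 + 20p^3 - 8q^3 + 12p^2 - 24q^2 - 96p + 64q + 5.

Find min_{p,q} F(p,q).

-184

F(p,q) separates as A(p) + B(q) + 5, so its minimum is min A + min B + 5.
A'(p) = 12(p - 1)(p + 2)(p + 4) vanishes at p ∈ {-4, -2, 1}; B'(q) = 8(q - 4)(q - 1)(q + 2) vanishes at q ∈ {-2, 1, 4}.
Local minima of A (where A''>0): A(-4)=64, A(1)=-61. Local minima of B: B(-2)=-128, B(4)=-128.
So the global minimum of F is A(1) + B(-2) + 5 = -61 − 128 + 5 = -184, attained at (1, -2).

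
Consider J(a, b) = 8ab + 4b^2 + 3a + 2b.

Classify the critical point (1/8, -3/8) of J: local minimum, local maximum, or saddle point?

The Hessian of J is constant: H = [[0, 8], [8, 8]].
det(H) = 0·8 − 8² = -64.
Since det(H) < 0, H is indefinite and the critical point is a saddle point.

saddle point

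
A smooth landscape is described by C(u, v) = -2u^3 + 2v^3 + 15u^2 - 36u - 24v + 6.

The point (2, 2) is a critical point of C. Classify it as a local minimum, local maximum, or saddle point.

The mixed partial ∂²C/∂u∂v is 0, so the Hessian at any point is diag(C_uu, C_vv) = diag(6(-2u + 5), 12v).
At (2, 2): H = diag(6, 24).
Both eigenvalues are positive, so H is positive definite: a local minimum.

local minimum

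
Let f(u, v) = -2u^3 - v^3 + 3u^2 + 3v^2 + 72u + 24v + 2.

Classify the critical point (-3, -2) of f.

local minimum

The mixed partial ∂²f/∂u∂v is 0, so the Hessian at any point is diag(f_uu, f_vv) = diag(6(-2u + 1), 6(-v + 1)).
At (-3, -2): H = diag(42, 18).
Both eigenvalues are positive, so H is positive definite: a local minimum.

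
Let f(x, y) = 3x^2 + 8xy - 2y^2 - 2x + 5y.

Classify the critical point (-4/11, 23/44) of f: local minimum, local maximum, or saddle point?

The Hessian of f is constant: H = [[6, 8], [8, -4]].
det(H) = 6·(-4) − 8² = -88.
Since det(H) < 0, H is indefinite and the critical point is a saddle point.

saddle point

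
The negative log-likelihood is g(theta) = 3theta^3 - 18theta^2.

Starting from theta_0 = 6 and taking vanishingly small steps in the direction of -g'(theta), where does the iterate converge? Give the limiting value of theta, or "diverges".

g'(theta) = 9theta(theta - 4), so g'(6) = 108.
Gradient descent moves in the -g' direction, i.e. theta is decreasing.
The nearest critical point in that direction is theta = 4, where g'' = 36 > 0 (a local minimum). The iterate converges there.

4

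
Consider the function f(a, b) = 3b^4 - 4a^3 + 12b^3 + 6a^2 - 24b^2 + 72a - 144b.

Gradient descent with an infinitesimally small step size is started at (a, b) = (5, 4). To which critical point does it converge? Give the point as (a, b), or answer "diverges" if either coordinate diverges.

f is separable, so gradient descent decouples: a follows -∂f/∂a, b follows -∂f/∂b.
∂f/∂a = -12(a - 3)(a + 2); at a=5 this is -168, so a increases.
∂f/∂b = 12(b - 2)(b + 2)(b + 3); at b=4 this is 1008, so b decreases.
The a-coordinate has no critical point in that direction and runs off to infinity.

diverges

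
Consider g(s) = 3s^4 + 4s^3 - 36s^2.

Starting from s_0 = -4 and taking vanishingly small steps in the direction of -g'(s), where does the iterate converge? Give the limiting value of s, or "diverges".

-3

g'(s) = 12s(s - 2)(s + 3), so g'(-4) = -288.
Gradient descent moves in the -g' direction, i.e. s is increasing.
The nearest critical point in that direction is s = -3, where g'' = 180 > 0 (a local minimum). The iterate converges there.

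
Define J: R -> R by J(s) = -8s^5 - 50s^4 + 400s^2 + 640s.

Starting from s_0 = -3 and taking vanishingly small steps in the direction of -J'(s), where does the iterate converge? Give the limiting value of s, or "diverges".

-4

J'(s) = -40(s - 2)(s + 1)(s + 2)(s + 4), so J'(-3) = 400.
Gradient descent moves in the -J' direction, i.e. s is decreasing.
The nearest critical point in that direction is s = -4, where J'' = 1440 > 0 (a local minimum). The iterate converges there.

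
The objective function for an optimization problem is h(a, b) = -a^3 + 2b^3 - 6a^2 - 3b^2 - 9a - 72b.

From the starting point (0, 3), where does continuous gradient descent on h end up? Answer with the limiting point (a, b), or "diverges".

h is separable, so gradient descent decouples: a follows -∂h/∂a, b follows -∂h/∂b.
∂h/∂a = -3(a + 1)(a + 3); at a=0 this is -9, so a increases.
∂h/∂b = 6(b - 4)(b + 3); at b=3 this is -36, so b increases.
The a-coordinate has no critical point in that direction and runs off to infinity.

diverges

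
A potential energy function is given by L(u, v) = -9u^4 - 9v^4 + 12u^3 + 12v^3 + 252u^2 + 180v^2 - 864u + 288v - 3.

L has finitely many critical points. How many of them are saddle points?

4

L separates as a function of u plus a function of v, so ∇L=0 decouples.
∂L/∂u = -36(u - 3)(u - 2)(u + 4) = 0 at u ∈ {-4, 2, 3}; ∂L/∂v = -36(v - 4)(v + 1)(v + 2) = 0 at v ∈ {-2, -1, 4}.
The Hessian is diagonal: diag(L_uu, L_vv). Second derivatives: L_uu(-4)=-1512, L_uu(2)=216, L_uu(3)=-252; L_vv(-2)=-216, L_vv(-1)=180, L_vv(4)=-1080.
Saddle points occur where the two diagonal entries have opposite signs: (-4, -1), (2, -2), (2, 4), (3, -1). Count: 4.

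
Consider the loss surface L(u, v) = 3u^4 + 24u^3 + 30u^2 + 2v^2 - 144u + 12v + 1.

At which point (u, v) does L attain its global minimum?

(1, -3)

L(u,v) separates as P(u) + Q(v) + 1, so its minimum is min P + min Q + 1.
P'(u) = 12(u - 1)(u + 3)(u + 4) vanishes at u ∈ {-4, -3, 1}; Q'(v) = 4v + 12 vanishes at v ∈ {-3}.
Local minima of P (where P''>0): P(-4)=288, P(1)=-87. Local minima of Q: Q(-3)=-18.
So the global minimum of L is P(1) + Q(-3) + 1 = -87 − 18 + 1 = -104, attained at (1, -3).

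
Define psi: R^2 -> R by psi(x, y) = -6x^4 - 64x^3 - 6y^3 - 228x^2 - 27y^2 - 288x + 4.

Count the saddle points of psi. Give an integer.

psi separates as a function of x plus a function of y, so ∇psi=0 decouples.
∂psi/∂x = -24(x + 1)(x + 3)(x + 4) = 0 at x ∈ {-4, -3, -1}; ∂psi/∂y = -18y(y + 3) = 0 at y ∈ {-3, 0}.
The Hessian is diagonal: diag(psi_xx, psi_yy). Second derivatives: psi_xx(-4)=-72, psi_xx(-3)=48, psi_xx(-1)=-144; psi_yy(-3)=54, psi_yy(0)=-54.
Saddle points occur where the two diagonal entries have opposite signs: (-4, -3), (-3, 0), (-1, -3). Count: 3.

3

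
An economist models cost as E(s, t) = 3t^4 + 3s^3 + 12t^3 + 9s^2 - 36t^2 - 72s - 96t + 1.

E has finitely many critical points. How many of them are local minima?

E separates as a function of s plus a function of t, so ∇E=0 decouples.
∂E/∂s = 9(s - 2)(s + 4) = 0 at s ∈ {-4, 2}; ∂E/∂t = 12(t - 2)(t + 1)(t + 4) = 0 at t ∈ {-4, -1, 2}.
The Hessian is diagonal: diag(E_ss, E_tt). Second derivatives: E_ss(-4)=-54, E_ss(2)=54; E_tt(-4)=216, E_tt(-1)=-108, E_tt(2)=216.
Local minima occur where both diagonal entries positive: (2, -4), (2, 2). Count: 2.

2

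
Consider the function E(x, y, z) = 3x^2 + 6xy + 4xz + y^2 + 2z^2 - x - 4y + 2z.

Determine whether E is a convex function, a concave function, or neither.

E is quadratic, so its Hessian is the constant matrix H = [[6, 6, 4], [6, 2, 0], [4, 0, 4]].
Leading principal minors: 6, -24, -128.
Neither pattern holds ⇒ H is indefinite ⇒ neither convex nor concave.

neither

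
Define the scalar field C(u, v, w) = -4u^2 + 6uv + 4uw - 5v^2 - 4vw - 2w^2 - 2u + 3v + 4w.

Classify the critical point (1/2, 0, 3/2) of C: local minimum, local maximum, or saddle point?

The Hessian is constant: H = [[-8, 6, 4], [6, -10, -4], [4, -4, -4]].
Leading principal minors: Δ₁ = -8, Δ₂ = 44, Δ₃ = -80.
The minors alternate sign starting negative (−, +, −), so H is negative definite: a local maximum.

local maximum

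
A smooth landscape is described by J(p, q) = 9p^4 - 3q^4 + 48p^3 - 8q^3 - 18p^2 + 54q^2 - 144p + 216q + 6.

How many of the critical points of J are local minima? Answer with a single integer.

2

J separates as a function of p plus a function of q, so ∇J=0 decouples.
∂J/∂p = 36(p - 1)(p + 1)(p + 4) = 0 at p ∈ {-4, -1, 1}; ∂J/∂q = -12(q - 3)(q + 2)(q + 3) = 0 at q ∈ {-3, -2, 3}.
The Hessian is diagonal: diag(J_pp, J_qq). Second derivatives: J_pp(-4)=540, J_pp(-1)=-216, J_pp(1)=360; J_qq(-3)=-72, J_qq(-2)=60, J_qq(3)=-360.
Local minima occur where both diagonal entries positive: (-4, -2), (1, -2). Count: 2.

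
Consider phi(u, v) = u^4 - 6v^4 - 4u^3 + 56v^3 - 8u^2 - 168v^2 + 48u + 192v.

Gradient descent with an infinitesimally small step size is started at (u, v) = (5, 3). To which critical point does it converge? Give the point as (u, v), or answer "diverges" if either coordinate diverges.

(3, 2)

phi is separable, so gradient descent decouples: u follows -∂phi/∂u, v follows -∂phi/∂v.
∂phi/∂u = 4(u - 3)(u - 2)(u + 2); at u=5 this is 168, so u decreases.
∂phi/∂v = -24(v - 4)(v - 2)(v - 1); at v=3 this is 48, so v decreases.
u converges to its nearest critical value 3 (a local min of the u-part); v converges to 2. The iterate converges to (3, 2).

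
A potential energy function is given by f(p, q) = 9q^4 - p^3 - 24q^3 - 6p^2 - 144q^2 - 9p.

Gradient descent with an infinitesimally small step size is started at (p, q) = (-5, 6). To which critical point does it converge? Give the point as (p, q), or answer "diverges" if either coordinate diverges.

(-3, 4)

f is separable, so gradient descent decouples: p follows -∂f/∂p, q follows -∂f/∂q.
∂f/∂p = -3(p + 1)(p + 3); at p=-5 this is -24, so p increases.
∂f/∂q = 36q(q - 4)(q + 2); at q=6 this is 3456, so q decreases.
p converges to its nearest critical value -3 (a local min of the p-part); q converges to 4. The iterate converges to (-3, 4).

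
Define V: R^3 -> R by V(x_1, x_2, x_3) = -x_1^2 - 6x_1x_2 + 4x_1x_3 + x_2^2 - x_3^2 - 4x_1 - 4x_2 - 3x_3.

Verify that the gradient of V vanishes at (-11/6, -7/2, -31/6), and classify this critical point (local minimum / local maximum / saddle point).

saddle point

∇V = (-2x_1 - 6x_2 + 4x_3 - 4, -6x_1 + 2x_2 - 4, 4x_1 - 2x_3 - 3); substituting (-11/6, -7/2, -31/6) gives ∇V = (0, 0, 0), so (-11/6, -7/2, -31/6) is indeed a critical point.
The Hessian is constant: H = [[-2, -6, 4], [-6, 2, 0], [4, 0, -2]].
Leading principal minors: Δ₁ = -2, Δ₂ = -40, Δ₃ = 48.
The minors fit neither the all-positive nor the alternating-sign pattern, so H is indefinite: a saddle point.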